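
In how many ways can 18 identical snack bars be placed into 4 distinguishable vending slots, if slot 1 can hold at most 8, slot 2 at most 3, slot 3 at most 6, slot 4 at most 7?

Ignoring the caps, the number of non-negative solutions to x_1+…+x_4 = 18 is C(21,3) = 1330.
Subtract solutions that violate a single cap (substitute x_i' = x_i − (cap_i+1)): x_1 ≥ 9 gives C(12,3) = 220; x_2 ≥ 4 gives C(17,3) = 680; x_3 ≥ 7 gives C(14,3) = 364; x_4 ≥ 8 gives C(13,3) = 286. Together 1550.
Add back pairs where two caps are both exceeded: 56 + 10 + 4 + 120 + 84 + 20 = 294.
By inclusion–exclusion the count is 1330 − 1550 + 294 = 74.

74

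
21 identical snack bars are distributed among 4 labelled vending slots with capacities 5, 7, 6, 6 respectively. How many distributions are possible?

Without the upper bounds there are C(24,3) = 2024 ways to split 21 among 4 vending slots.
Subtract solutions that violate a single cap (substitute x_i' = x_i − (cap_i+1)): x_1 ≥ 6 gives C(18,3) = 816; x_2 ≥ 8 gives C(16,3) = 560; x_3 ≥ 7 gives C(17,3) = 680; x_4 ≥ 7 gives C(17,3) = 680. Together 2736.
Add back pairs where two caps are both exceeded: 120 + 165 + 165 + 84 + 84 + 120 = 738.
Subtract triples: 1 + 1 + 4 + 0 = 6.
By inclusion–exclusion the count is 2024 − 2736 + 738 − 6 = 20.

20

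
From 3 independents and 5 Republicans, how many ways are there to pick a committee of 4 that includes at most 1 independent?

35

Split by how many independents are chosen (0 through 1).
Sum: C(3,0)·C(5,4) + C(3,1)·C(5,3) = 5 + 30 = 35.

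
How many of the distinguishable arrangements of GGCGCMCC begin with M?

35

With the first slot taken by M, it remains to arrange the other 7 letters (GGCGCCC).
Those 7 letters have C appearing 4 times and G appearing 3 times, giving (7)!/(4!·3!) = 35.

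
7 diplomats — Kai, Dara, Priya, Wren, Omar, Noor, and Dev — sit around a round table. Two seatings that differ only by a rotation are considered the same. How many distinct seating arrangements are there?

Around a circle, 7 distinct people have 7!/7 = (6)! = 720 rotationally distinct seatings.

720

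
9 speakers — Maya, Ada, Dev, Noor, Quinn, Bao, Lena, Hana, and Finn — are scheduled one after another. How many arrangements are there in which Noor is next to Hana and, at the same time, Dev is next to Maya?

Treat {Noor,Hana} as one block (2 orders) and {Dev,Maya} as another (2 orders).
That leaves 7 units to arrange: 2 × 2 × 7! = 4 × 5040 = 20160.

20160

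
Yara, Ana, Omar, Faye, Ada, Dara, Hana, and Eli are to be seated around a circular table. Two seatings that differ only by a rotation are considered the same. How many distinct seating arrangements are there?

5040

Around a circle, 8 distinct people have 8!/8 = (7)! = 5040 rotationally distinct seatings.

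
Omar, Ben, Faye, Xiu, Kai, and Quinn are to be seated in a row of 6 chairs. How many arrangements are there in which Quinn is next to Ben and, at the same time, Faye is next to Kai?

96

Treat {Quinn,Ben} as one block (2 orders) and {Faye,Kai} as another (2 orders).
That leaves 4 units to arrange: 2 × 2 × 4! = 4 × 24 = 96.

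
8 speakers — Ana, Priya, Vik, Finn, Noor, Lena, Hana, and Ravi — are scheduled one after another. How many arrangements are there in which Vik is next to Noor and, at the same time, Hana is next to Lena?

2880

Treat {Vik,Noor} as one block (2 orders) and {Hana,Lena} as another (2 orders).
That leaves 6 units to arrange: 2 × 2 × 6! = 4 × 720 = 2880.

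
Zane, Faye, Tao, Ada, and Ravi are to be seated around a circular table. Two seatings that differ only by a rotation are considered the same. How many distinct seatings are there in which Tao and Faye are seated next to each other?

12

Treat {Tao, Faye} as one unit (2 internal orders) and seat the resulting 4 units around the table: (3)! circular arrangements.
So 2 × (3)! = 2 × 6 = 12.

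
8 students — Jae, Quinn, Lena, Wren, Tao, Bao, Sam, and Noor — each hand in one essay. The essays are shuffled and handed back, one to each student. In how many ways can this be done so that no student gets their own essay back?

Count assignments avoiding every fixed point. For any j of the 8 students fixed to their own essay, the other 8−j can be arranged in (8−j)! ways.
By inclusion–exclusion this is Σ_{j=0}^{8} (−1)^j C(8,j)·(8−j)!.
Computing: 40320 − 40320 + 20160 − 6720 + 1680 − 336 + 56 − 8 + 1 = 14833.

14833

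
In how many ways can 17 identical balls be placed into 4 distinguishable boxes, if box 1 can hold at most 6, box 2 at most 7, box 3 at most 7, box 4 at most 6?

Without the upper bounds there are C(20,3) = 1140 ways to split 17 among 4 boxes.
Subtract solutions that violate a single cap (substitute x_i' = x_i − (cap_i+1)): x_1 ≥ 7 gives C(13,3) = 286; x_2 ≥ 8 gives C(12,3) = 220; x_3 ≥ 8 gives C(12,3) = 220; x_4 ≥ 7 gives C(13,3) = 286. Together 1012.
Add back pairs where two caps are both exceeded: 10 + 10 + 20 + 4 + 10 + 10 = 64.
By inclusion–exclusion the count is 1140 − 1012 + 64 = 192.

192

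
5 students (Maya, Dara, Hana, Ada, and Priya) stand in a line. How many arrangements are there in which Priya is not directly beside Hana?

Of the 5! = 120 arrangements, those with Priya and Hana adjacent number 2 × 4! = 48 (treat the pair as a block with 2 internal orders).
Complementary counting: 120 − 48 = 72.

72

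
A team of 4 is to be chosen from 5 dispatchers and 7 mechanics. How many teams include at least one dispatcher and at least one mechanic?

Unrestricted: C(12,4) = 495 ways to pick any 4 of the 12.
Subtract selections that omit an entire group: no dispatchers → C(7,4) = 35; no mechanics → C(5,4) = 5.
Both groups omitted at once is impossible, so 495 − 40 = 455.

455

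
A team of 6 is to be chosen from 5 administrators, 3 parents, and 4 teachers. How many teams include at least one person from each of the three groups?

805

Total 6-person selections from all 12: C(12,6) = 924.
Selections missing a whole group: no administrators → C(7,6) = 7; no parents → C(9,6) = 84; no teachers → C(8,6) = 28.
Add back selections omitting two groups (i.e. drawn from a single group): C(5,6) + C(3,6) + C(4,6) = 0.
By inclusion–exclusion: 924 − 119 + 0 = 805.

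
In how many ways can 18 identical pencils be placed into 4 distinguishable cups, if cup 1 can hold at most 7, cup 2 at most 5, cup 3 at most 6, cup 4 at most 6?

Ignoring the caps, the number of non-negative solutions to x_1+…+x_4 = 18 is C(21,3) = 1330.
Subtract solutions that violate a single cap (substitute x_i' = x_i − (cap_i+1)): x_1 ≥ 8 gives C(13,3) = 286; x_2 ≥ 6 gives C(15,3) = 455; x_3 ≥ 7 gives C(14,3) = 364; x_4 ≥ 7 gives C(14,3) = 364. Together 1469.
Add back pairs where two caps are both exceeded: 35 + 20 + 20 + 56 + 56 + 35 = 222.
By inclusion–exclusion the count is 1330 − 1469 + 222 = 83.

83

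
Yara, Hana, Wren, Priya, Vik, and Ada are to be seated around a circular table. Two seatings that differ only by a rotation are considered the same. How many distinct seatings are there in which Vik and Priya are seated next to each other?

Glue Vik and Priya into a block (2 internal orders). Seating 5 units around a circle gives (4)! arrangements.
So 2 × (4)! = 2 × 24 = 48.

48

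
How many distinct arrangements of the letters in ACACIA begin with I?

10

With the first slot taken by I, it remains to arrange the other 5 letters (ACACA).
Those 5 letters have A appearing 3 times and C appearing twice, giving (5)!/(3!·2!) = 10.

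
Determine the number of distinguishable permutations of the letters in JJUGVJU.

420

Letter multiplicities in JJUGVJU: G×1, J×3, U×2, V×1.
The number of distinct arrangements is 7!/(3!·2!) = 5040/12 = 420.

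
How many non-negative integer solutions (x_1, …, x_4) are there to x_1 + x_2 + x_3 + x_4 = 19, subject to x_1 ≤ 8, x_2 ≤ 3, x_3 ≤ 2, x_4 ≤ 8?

10

Ignoring the caps, the number of non-negative solutions to x_1+…+x_4 = 19 is C(22,3) = 1540.
Subtract solutions that violate a single cap (substitute x_i' = x_i − (cap_i+1)): x_1 ≥ 9 gives C(13,3) = 286; x_2 ≥ 4 gives C(18,3) = 816; x_3 ≥ 3 gives C(19,3) = 969; x_4 ≥ 9 gives C(13,3) = 286. Together 2357.
Add back pairs where two caps are both exceeded: 84 + 120 + 4 + 455 + 84 + 120 = 867.
Subtract triples: 20 + 0 + 0 + 20 = 40.
By inclusion–exclusion the count is 1540 − 2357 + 867 − 40 = 10.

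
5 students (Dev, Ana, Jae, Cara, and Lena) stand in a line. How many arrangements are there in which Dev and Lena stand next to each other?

Glue Dev and Lena into one block (2 internal orders), leaving 4 units to arrange in a row.
That gives 2 × 4! = 2 × 24 = 48.

48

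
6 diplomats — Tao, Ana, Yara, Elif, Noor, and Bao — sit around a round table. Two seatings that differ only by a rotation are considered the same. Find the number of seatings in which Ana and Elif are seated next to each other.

Treat {Ana, Elif} as one unit (2 internal orders) and seat the resulting 5 units around the table: (4)! circular arrangements.
So 2 × (4)! = 2 × 24 = 48.

48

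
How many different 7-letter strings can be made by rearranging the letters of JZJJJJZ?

JZJJJJZ has 7 letters with J appearing 5 times and Z appearing twice.
The number of distinct arrangements is 7!/(5!·2!) = 5040/240 = 21.

21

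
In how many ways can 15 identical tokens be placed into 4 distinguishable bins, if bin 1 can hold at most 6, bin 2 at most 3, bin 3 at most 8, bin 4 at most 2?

30

Ignoring the caps, the number of non-negative solutions to x_1+…+x_4 = 15 is C(18,3) = 816.
Subtract solutions that violate a single cap (substitute x_i' = x_i − (cap_i+1)): x_1 ≥ 7 gives C(11,3) = 165; x_2 ≥ 4 gives C(14,3) = 364; x_3 ≥ 9 gives C(9,3) = 84; x_4 ≥ 3 gives C(15,3) = 455. Together 1068.
Add back pairs where two caps are both exceeded: 35 + 0 + 56 + 10 + 165 + 20 = 286.
Subtract triples: 0 + 4 + 0 + 0 = 4.
By inclusion–exclusion the count is 816 − 1068 + 286 − 4 = 30.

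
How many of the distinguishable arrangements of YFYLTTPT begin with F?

Fix F in the first position and arrange the remaining 7 letters.
Those 7 letters have T appearing 3 times and Y appearing twice, giving (7)!/(3!·2!) = 420.

420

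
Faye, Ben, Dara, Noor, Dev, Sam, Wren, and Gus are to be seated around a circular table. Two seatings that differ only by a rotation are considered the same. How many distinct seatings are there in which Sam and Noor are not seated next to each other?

3600

Without the restriction there are (7)! = 5040 seatings.
Those with Sam next to Noor: fuse the pair into one unit and seat 7 units around a circle — 2·(6)! = 1440.
Subtracting, 5040 − 1440 = 3600.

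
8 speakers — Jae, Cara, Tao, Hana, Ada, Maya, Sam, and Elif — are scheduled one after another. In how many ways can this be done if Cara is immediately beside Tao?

10080

Treat {Cara, Tao} as a single unit. There are 7 units to order, and the pair itself can be ordered 2 ways.
So the count is 2·(7)! = 10080.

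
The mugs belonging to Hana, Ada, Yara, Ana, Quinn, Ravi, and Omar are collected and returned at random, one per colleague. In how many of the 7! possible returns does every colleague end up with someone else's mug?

This is the derangement count D_7: permutations of 7 items with no fixed point.
By inclusion–exclusion this is Σ_{j=0}^{7} (−1)^j C(7,j)·(7−j)!.
Computing: 5040 − 5040 + 2520 − 840 + 210 − 42 + 7 − 1 = 1854.

1854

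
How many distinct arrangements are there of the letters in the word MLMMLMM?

The 7 letters of MLMMLMM have repeats: L appearing twice and M appearing 5 times.
Dividing 7! = 5040 by 5!·2! = 240 for the repeated letters gives 21.

21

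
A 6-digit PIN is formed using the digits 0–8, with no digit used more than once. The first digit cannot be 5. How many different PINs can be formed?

53760

The first digit has 9−1 = 8 choices (anything except 5).
The remaining 5 digits are filled from the other 8 symbols without repetition: 8 × 7 × 6 × 5 × 4 = 6720.
Total: 8 × 6720 = 53760.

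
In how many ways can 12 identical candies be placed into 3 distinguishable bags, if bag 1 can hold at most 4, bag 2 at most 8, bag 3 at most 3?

10

By stars and bars, unrestricted non-negative solutions to x_1+…+x_3 = 12 number C(12+2,2) = 91.
Subtract solutions that violate a single cap (substitute x_i' = x_i − (cap_i+1)): x_1 ≥ 5 gives C(9,2) = 36; x_2 ≥ 9 gives C(5,2) = 10; x_3 ≥ 4 gives C(10,2) = 45. Together 91.
Add back pairs where two caps are both exceeded: 0 + 10 + 0 = 10.
By inclusion–exclusion the count is 91 − 91 + 10 = 10.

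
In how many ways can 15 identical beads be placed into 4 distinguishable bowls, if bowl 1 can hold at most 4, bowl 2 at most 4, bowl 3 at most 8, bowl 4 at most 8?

Without the upper bounds there are C(18,3) = 816 ways to split 15 among 4 bowls.
Subtract solutions that violate a single cap (substitute x_i' = x_i − (cap_i+1)): x_1 ≥ 5 gives C(13,3) = 286; x_2 ≥ 5 gives C(13,3) = 286; x_3 ≥ 9 gives C(9,3) = 84; x_4 ≥ 9 gives C(9,3) = 84. Together 740.
Add back pairs where two caps are both exceeded: 56 + 4 + 4 + 4 + 4 + 0 = 72.
By inclusion–exclusion the count is 816 − 740 + 72 = 148.

148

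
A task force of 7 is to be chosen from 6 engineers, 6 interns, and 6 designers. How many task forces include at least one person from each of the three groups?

29448

Total 7-person selections from all 18: C(18,7) = 31824.
Selections missing a whole group: no engineers → C(12,7) = 792; no interns → C(12,7) = 792; no designers → C(12,7) = 792.
Add back selections omitting two groups (i.e. drawn from a single group): C(6,7) + C(6,7) + C(6,7) = 0.
By inclusion–exclusion: 31824 − 2376 + 0 = 29448.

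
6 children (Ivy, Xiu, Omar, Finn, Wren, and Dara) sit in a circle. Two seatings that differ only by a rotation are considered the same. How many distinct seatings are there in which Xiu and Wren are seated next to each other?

48

Glue Xiu and Wren into a block (2 internal orders). Seating 5 units around a circle gives (4)! arrangements.
So 2 × (4)! = 2 × 24 = 48.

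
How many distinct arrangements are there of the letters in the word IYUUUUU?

Letter multiplicities in IYUUUUU: I×1, U×5, Y×1.
Dividing 7! = 5040 by 5! = 120 for the repeated letters gives 42.

42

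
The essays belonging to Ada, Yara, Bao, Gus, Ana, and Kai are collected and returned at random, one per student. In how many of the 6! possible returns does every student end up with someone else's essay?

Count assignments avoiding every fixed point. For any j of the 6 students fixed to their own essay, the other 6−j can be arranged in (6−j)! ways.
By inclusion–exclusion this is Σ_{j=0}^{6} (−1)^j C(6,j)·(6−j)!.
Computing: 720 − 720 + 360 − 120 + 30 − 6 + 1 = 265.

265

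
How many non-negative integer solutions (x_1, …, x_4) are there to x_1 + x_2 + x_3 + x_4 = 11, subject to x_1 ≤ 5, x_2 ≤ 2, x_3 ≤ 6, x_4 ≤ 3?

Without the upper bounds there are C(14,3) = 364 ways to split 11 among 4 variables.
Subtract solutions that violate a single cap (substitute x_i' = x_i − (cap_i+1)): x_1 ≥ 6 gives C(8,3) = 56; x_2 ≥ 3 gives C(11,3) = 165; x_3 ≥ 7 gives C(7,3) = 35; x_4 ≥ 4 gives C(10,3) = 120. Together 376.
Add back pairs where two caps are both exceeded: 10 + 0 + 4 + 4 + 35 + 1 = 54.
By inclusion–exclusion the count is 364 − 376 + 54 = 42.

42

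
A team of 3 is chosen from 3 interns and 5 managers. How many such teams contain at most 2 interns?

55

Split by how many interns are chosen (0 through 2).
Sum: C(3,0)·C(5,3) + C(3,1)·C(5,2) + C(3,2)·C(5,1) = 10 + 30 + 15 = 55.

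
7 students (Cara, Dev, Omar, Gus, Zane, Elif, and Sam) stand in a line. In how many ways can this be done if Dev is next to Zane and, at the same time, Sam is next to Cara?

Treat {Dev,Zane} as one block (2 orders) and {Sam,Cara} as another (2 orders).
That leaves 5 units to arrange: 2 × 2 × 5! = 4 × 120 = 480.

480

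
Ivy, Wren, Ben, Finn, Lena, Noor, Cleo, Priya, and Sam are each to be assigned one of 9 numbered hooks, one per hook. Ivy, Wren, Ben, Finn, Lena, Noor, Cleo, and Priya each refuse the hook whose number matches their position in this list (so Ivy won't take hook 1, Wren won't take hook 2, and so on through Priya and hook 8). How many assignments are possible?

148329

Let Aᵢ (for 1 ≤ i ≤ 8) be the placements that put person i in their forbidden hook. Any j of these fix j positions, leaving (9−j)! ways to fill the rest, and there are C(8,j) ways to pick which j.
By inclusion–exclusion, the number of valid placements is Σ_{j=0}^{8} (−1)^j C(8,j)·(9−j)!.
Computing: 362880 − 322560 + 141120 − 40320 + 8400 − 1344 + 168 − 16 + 1 = 148329.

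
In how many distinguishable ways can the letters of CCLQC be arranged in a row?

20

CCLQC has 5 letters with C appearing 3 times.
So there are 5! / (3!) = 20 distinguishable arrangements.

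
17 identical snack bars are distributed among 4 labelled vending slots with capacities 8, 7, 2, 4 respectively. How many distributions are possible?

By stars and bars, unrestricted non-negative solutions to x_1+…+x_4 = 17 number C(17+3,3) = 1140.
Subtract solutions that violate a single cap (substitute x_i' = x_i − (cap_i+1)): x_1 ≥ 9 gives C(11,3) = 165; x_2 ≥ 8 gives C(12,3) = 220; x_3 ≥ 3 gives C(17,3) = 680; x_4 ≥ 5 gives C(15,3) = 455. Together 1520.
Add back pairs where two caps are both exceeded: 1 + 56 + 20 + 84 + 35 + 220 = 416.
Subtract triples: 0 + 0 + 1 + 4 = 5.
By inclusion–exclusion the count is 1140 − 1520 + 416 − 5 = 31.

31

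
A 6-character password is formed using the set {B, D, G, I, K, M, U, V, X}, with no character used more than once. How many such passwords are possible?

Choose and order 6 of the 9 symbols: the first character has 9 options, the next 8, and so on down to 4.
9 × 8 × 7 × 6 × 5 × 4 = 60480.

60480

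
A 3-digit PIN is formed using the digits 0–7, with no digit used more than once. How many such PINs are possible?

336

With no repetition, fill the 3 digits in order: 8 choices, then 7, down to 6.
That product is 8 × 7 × 6 = 336.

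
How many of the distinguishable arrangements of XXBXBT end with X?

30

Fix X in the last position and arrange the remaining 5 letters.
Those 5 letters have B appearing twice and X appearing twice, giving (5)!/(2!·2!) = 30.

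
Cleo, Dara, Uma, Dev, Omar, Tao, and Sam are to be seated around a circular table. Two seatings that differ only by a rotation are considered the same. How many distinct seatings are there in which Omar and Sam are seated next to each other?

Treat {Omar, Sam} as one unit (2 internal orders) and seat the resulting 6 units around the table: (5)! circular arrangements.
So 2 × (5)! = 2 × 120 = 240.

240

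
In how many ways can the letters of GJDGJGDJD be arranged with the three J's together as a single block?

140

Treat the 3 copies of J as a single block. The multiset to arrange is then {JJJ, D, D, D, G, G, G}, 7 items in all.
That gives (7)!/(3!·3!) = 140 arrangements.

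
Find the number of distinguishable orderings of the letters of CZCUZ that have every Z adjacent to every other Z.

12

Treat the 2 copies of Z as a single block. The multiset to arrange is then {ZZ, C, C, U}, 4 items in all.
That gives (4)!/(2!) = 12 arrangements.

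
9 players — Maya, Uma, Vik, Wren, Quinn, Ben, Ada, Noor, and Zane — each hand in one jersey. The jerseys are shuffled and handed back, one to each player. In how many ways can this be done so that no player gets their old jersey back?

Let Aᵢ be the assignments in which player i gets their old jersey. We want the size of the complement of A₁∪…∪A_9.
By inclusion–exclusion this is Σ_{j=0}^{9} (−1)^j C(9,j)·(9−j)!.
Computing: 362880 − 362880 + 181440 − 60480 + 15120 − 3024 + 504 − 72 + 9 − 1 = 133496.

133496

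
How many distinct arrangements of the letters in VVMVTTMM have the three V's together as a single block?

60

Treat the 3 copies of V as a single block. The multiset to arrange is then {VVV, M, M, M, T, T}, 6 items in all.
That gives (6)!/(3!·2!) = 60 arrangements.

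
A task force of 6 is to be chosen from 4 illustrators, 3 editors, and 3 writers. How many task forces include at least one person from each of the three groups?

Unrestricted: C(10,6) = 210 ways to pick any 6 of the 10.
Subtract selections that omit an entire group: no illustrators → C(6,6) = 1; no editors → C(7,6) = 7; no writers → C(7,6) = 7.
Add back selections omitting two groups (i.e. drawn from a single group): C(4,6) + C(3,6) + C(3,6) = 0.
By inclusion–exclusion: 210 − 15 + 0 = 195.

195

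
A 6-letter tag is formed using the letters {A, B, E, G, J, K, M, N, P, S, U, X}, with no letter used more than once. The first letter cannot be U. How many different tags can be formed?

The first letter has 12−1 = 11 choices (anything except U).
The remaining 5 letters are filled from the other 11 symbols without repetition: 11 × 10 × 9 × 8 × 7 = 55440.
Total: 11 × 55440 = 609840.

609840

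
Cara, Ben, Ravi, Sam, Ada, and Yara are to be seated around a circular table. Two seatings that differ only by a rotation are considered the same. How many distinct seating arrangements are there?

120

Around a circle, 6 distinct people have 6!/6 = (5)! = 120 rotationally distinct seatings.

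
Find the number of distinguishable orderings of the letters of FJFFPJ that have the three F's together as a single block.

Treat the 3 copies of F as a single block. The multiset to arrange is then {FFF, J, J, P}, 4 items in all.
That gives (4)!/(2!) = 12 arrangements.

12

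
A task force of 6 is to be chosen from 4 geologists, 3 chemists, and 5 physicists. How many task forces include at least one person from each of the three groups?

805

Total 6-person selections from all 12: C(12,6) = 924.
Selections missing a whole group: no geologists → C(8,6) = 28; no chemists → C(9,6) = 84; no physicists → C(7,6) = 7.
Add back selections omitting two groups (i.e. drawn from a single group): C(4,6) + C(3,6) + C(5,6) = 0.
By inclusion–exclusion: 924 − 119 + 0 = 805.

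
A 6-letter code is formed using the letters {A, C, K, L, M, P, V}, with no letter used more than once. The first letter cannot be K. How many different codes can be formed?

The first letter has 7−1 = 6 choices (anything except K).
The remaining 5 letters are filled from the other 6 symbols without repetition: 6 × 5 × 4 × 3 × 2 = 720.
Total: 6 × 720 = 4320.

4320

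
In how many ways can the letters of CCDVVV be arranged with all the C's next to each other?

Treat the 2 copies of C as a single block. The multiset to arrange is then {CC, D, V, V, V}, 5 items in all.
That gives (5)!/(3!) = 20 arrangements.

20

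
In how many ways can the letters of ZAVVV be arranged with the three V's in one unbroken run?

6

Treat the 3 copies of V as a single block. The multiset to arrange is then {VVV, A, Z}, 3 items in all.
All 3 items are distinct, so there are (3)! = 6 arrangements.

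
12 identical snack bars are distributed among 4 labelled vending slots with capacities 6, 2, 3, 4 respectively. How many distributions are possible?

Ignoring the caps, the number of non-negative solutions to x_1+…+x_4 = 12 is C(15,3) = 455.
Subtract solutions that violate a single cap (substitute x_i' = x_i − (cap_i+1)): x_1 ≥ 7 gives C(8,3) = 56; x_2 ≥ 3 gives C(12,3) = 220; x_3 ≥ 4 gives C(11,3) = 165; x_4 ≥ 5 gives C(10,3) = 120. Together 561.
Add back pairs where two caps are both exceeded: 10 + 4 + 1 + 56 + 35 + 20 = 126.
Subtract triples: 0 + 0 + 0 + 1 = 1.
By inclusion–exclusion the count is 455 − 561 + 126 − 1 = 19.

19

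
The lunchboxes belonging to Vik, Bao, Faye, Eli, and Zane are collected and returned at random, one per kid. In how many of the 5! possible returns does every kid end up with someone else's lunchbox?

Let Aᵢ be the assignments in which kid i gets their own lunchbox. We want the size of the complement of A₁∪…∪A_5.
By inclusion–exclusion this is Σ_{j=0}^{5} (−1)^j C(5,j)·(5−j)!.
Computing: 120 − 120 + 60 − 20 + 5 − 1 = 44.

44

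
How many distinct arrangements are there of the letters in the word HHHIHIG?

105

The 7 letters of HHHIHIG have repeats: H appearing 4 times and I appearing twice.
Dividing 7! = 5040 by 4!·2! = 48 for the repeated letters gives 105.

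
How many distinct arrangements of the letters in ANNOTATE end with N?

With the last slot taken by N, it remains to arrange the other 7 letters (ANOTATE).
Those 7 letters have A appearing twice and T appearing twice, giving (7)!/(2!·2!) = 1260.

1260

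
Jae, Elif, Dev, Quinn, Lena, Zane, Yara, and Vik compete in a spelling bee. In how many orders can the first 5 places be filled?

6720

This is an ordered selection of 5 from 8: P(8,5).
That gives 8 × 7 × 6 × 5 × 4 = 6720.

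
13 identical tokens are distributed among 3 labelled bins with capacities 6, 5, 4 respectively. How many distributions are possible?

6

Without the upper bounds there are C(15,2) = 105 ways to split 13 among 3 bins.
Subtract solutions that violate a single cap (substitute x_i' = x_i − (cap_i+1)): x_1 ≥ 7 gives C(8,2) = 28; x_2 ≥ 6 gives C(9,2) = 36; x_3 ≥ 5 gives C(10,2) = 45. Together 109.
Add back pairs where two caps are both exceeded: 1 + 3 + 6 = 10.
By inclusion–exclusion the count is 105 − 109 + 10 = 6.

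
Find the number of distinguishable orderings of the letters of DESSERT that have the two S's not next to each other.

There are 7!/(2!·2!) = 1260 arrangements of DESSERT in total.
Arrangements with the S's together: treat SS as one letter, giving (6)!/(2!) = 360.
Subtracting, 1260 − 360 = 900 arrangements keep the S's apart.

900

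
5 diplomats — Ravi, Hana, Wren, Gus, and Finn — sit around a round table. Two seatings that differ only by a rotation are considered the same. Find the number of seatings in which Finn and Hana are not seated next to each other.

Without the restriction there are (4)! = 24 seatings.
Seatings with Finn beside Hana: treat them as a block with 2 internal orders, giving 2 × (3)! = 12.
Subtracting, 24 − 12 = 12.

12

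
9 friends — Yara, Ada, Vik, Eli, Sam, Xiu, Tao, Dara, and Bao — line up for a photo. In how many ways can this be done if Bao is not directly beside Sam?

There are 9! = 362880 arrangements in all. If Bao and Sam are adjacent, merging them into one block gives 2·(8)! = 80640 arrangements.
So 362880 − 80640 = 282240 arrangements keep them apart.

282240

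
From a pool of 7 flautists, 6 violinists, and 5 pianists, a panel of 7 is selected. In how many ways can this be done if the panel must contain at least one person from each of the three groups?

Total 7-person selections from all 18: C(18,7) = 31824.
Subtract selections that omit an entire group: no flautists → C(11,7) = 330; no violinists → C(12,7) = 792; no pianists → C(13,7) = 1716.
Add back selections omitting two groups (i.e. drawn from a single group): C(7,7) + C(6,7) + C(5,7) = 1.
By inclusion–exclusion: 31824 − 2838 + 1 = 28987.

28987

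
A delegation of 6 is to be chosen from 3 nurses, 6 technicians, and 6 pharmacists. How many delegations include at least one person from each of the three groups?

3915

Unrestricted: C(15,6) = 5005 ways to pick any 6 of the 15.
Subtract selections that omit an entire group: no nurses → C(12,6) = 924; no technicians → C(9,6) = 84; no pharmacists → C(9,6) = 84.
Add back selections omitting two groups (i.e. drawn from a single group): C(3,6) + C(6,6) + C(6,6) = 2.
By inclusion–exclusion: 5005 − 1092 + 2 = 3915.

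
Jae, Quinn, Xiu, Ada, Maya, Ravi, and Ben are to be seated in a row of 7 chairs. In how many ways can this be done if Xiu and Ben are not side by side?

3600

Of the 7! = 5040 arrangements, those with Xiu and Ben adjacent number 2 × 6! = 1440 (treat the pair as a block with 2 internal orders).
So 5040 − 1440 = 3600 arrangements keep them apart.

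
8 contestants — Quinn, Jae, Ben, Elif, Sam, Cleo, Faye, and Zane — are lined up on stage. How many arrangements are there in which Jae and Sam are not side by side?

Of the 8! = 40320 arrangements, those with Jae and Sam adjacent number 2 × 7! = 10080 (treat the pair as a block with 2 internal orders).
So 40320 − 10080 = 30240 arrangements keep them apart.

30240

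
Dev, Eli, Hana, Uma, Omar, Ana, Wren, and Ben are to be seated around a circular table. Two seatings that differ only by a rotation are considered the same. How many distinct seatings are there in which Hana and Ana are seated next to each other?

Glue Hana and Ana into a block (2 internal orders). Seating 7 units around a circle gives (6)! arrangements.
So 2 × (6)! = 2 × 720 = 1440.

1440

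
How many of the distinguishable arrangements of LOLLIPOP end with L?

With the last slot taken by L, it remains to arrange the other 7 letters (OLLIPOP).
Those 7 letters have L appearing twice, O appearing twice, and P appearing twice, giving (7)!/(2!·2!·2!) = 630.

630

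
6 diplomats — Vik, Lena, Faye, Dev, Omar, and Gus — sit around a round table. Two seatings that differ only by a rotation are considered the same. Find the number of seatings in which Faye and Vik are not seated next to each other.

Without the restriction there are (5)! = 120 seatings.
Those with Faye next to Vik: fuse the pair into one unit and seat 5 units around a circle — 2·(4)! = 48.
Subtracting, 120 − 48 = 72.

72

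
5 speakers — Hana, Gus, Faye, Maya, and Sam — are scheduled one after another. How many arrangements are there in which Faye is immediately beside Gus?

48

Glue Faye and Gus into one block (2 internal orders), leaving 4 units to arrange in a row.
So the count is 2·(4)! = 48.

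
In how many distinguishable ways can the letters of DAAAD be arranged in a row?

Letter multiplicities in DAAAD: A×3, D×2.
Dividing 5! = 120 by 3!·2! = 12 for the repeated letters gives 10.

10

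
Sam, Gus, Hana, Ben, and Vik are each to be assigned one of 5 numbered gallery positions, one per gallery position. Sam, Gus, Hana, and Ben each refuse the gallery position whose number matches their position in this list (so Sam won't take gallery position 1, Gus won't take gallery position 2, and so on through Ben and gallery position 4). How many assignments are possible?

Let Aᵢ (for 1 ≤ i ≤ 4) be the placements that put person i in their forbidden gallery position. Any j of these fix j positions, leaving (5−j)! ways to fill the rest, and there are C(4,j) ways to pick which j.
By inclusion–exclusion, the number of valid placements is Σ_{j=0}^{4} (−1)^j C(4,j)·(5−j)!.
Computing: 120 − 96 + 36 − 8 + 1 = 53.

53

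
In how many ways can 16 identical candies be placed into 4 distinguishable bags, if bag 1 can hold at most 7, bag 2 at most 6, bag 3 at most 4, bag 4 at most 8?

170

Without the upper bounds there are C(19,3) = 969 ways to split 16 among 4 bags.
Subtract solutions that violate a single cap (substitute x_i' = x_i − (cap_i+1)): x_1 ≥ 8 gives C(11,3) = 165; x_2 ≥ 7 gives C(12,3) = 220; x_3 ≥ 5 gives C(14,3) = 364; x_4 ≥ 9 gives C(10,3) = 120. Together 869.
Add back pairs where two caps are both exceeded: 4 + 20 + 0 + 35 + 1 + 10 = 70.
By inclusion–exclusion the count is 969 − 869 + 70 = 170.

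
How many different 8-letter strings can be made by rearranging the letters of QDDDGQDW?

QDDDGQDW has 8 letters with D appearing 4 times and Q appearing twice.
So there are 8! / (4!·2!) = 840 distinguishable arrangements.

840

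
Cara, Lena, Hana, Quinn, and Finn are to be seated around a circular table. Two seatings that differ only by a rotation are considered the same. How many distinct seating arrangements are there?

Around a circle, 5 distinct people have 5!/5 = (4)! = 24 rotationally distinct seatings.

24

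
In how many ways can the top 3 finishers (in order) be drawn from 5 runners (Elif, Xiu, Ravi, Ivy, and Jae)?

This is an ordered selection of 3 from 5: P(5,3).
That gives 5 × 4 × 3 = 60.

60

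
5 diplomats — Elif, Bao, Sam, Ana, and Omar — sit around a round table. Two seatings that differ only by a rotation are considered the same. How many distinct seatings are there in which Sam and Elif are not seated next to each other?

Without the restriction there are (4)! = 24 seatings.
Seatings with Sam beside Elif: treat them as a block with 2 internal orders, giving 2 × (3)! = 12.
Subtracting, 24 − 12 = 12.

12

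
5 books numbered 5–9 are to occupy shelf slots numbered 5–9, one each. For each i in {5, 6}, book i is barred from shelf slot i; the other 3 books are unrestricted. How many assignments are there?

78

Let Aᵢ (for i ∈ {5, 6}) be the placements that put book i in its forbidden shelf slot. Any j of these fix j positions, leaving (5−j)! ways to fill the rest, and there are C(2,j) ways to pick which j.
By inclusion–exclusion, the number of valid placements is Σ_{j=0}^{2} (−1)^j C(2,j)·(5−j)!.
Computing: 120 − 48 + 6 = 78.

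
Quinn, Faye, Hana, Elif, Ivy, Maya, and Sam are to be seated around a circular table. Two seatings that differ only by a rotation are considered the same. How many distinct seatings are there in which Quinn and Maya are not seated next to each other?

All circular seatings of 7 people number (6)! = 720.
Seatings with Quinn beside Maya: treat them as a block with 2 internal orders, giving 2 × (5)! = 240.
Subtracting, 720 − 240 = 480.

480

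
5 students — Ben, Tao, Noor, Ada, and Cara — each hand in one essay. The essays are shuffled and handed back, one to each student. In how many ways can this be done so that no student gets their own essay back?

44

This is the derangement count D_5: permutations of 5 items with no fixed point.
By inclusion–exclusion this is Σ_{j=0}^{5} (−1)^j C(5,j)·(5−j)!.
Computing: 120 − 120 + 60 − 20 + 5 − 1 = 44.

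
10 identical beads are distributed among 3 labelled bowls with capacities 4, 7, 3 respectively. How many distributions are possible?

14

Without the upper bounds there are C(12,2) = 66 ways to split 10 among 3 bowls.
Subtract solutions that violate a single cap (substitute x_i' = x_i − (cap_i+1)): x_1 ≥ 5 gives C(7,2) = 21; x_2 ≥ 8 gives C(4,2) = 6; x_3 ≥ 4 gives C(8,2) = 28. Together 55.
Add back pairs where two caps are both exceeded: 0 + 3 + 0 = 3.
By inclusion–exclusion the count is 66 − 55 + 3 = 14.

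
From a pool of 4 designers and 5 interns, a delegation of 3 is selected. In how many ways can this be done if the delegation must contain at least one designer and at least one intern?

70

Total 3-person selections from all 9: C(9,3) = 84.
Subtract selections that omit an entire group: no designers → C(5,3) = 10; no interns → C(4,3) = 4.
Both groups omitted at once is impossible, so 84 − 14 = 70.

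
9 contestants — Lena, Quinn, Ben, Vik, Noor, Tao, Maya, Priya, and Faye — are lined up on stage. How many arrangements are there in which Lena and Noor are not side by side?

282240

There are 9! = 362880 arrangements in all. If Lena and Noor are adjacent, merging them into one block gives 2·(8)! = 80640 arrangements.
Complementary counting: 362880 − 80640 = 282240.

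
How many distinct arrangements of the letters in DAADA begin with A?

Fix A in the first position and arrange the remaining 4 letters.
Those 4 letters have A appearing twice and D appearing twice, giving (4)!/(2!·2!) = 6.

6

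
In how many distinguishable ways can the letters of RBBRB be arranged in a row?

Letter multiplicities in RBBRB: B×3, R×2.
Dividing 5! = 120 by 3!·2! = 12 for the repeated letters gives 10.

10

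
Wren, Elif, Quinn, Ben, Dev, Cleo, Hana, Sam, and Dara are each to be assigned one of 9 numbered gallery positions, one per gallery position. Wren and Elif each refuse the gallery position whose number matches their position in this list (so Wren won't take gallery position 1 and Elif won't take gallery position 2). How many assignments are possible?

Let Aᵢ (for i ∈ {1, 2}) be the placements that put person i in their forbidden gallery position. Any j of these fix j positions, leaving (9−j)! ways to fill the rest, and there are C(2,j) ways to pick which j.
By inclusion–exclusion, the number of valid placements is Σ_{j=0}^{2} (−1)^j C(2,j)·(9−j)!.
Computing: 362880 − 80640 + 5040 = 287280.

287280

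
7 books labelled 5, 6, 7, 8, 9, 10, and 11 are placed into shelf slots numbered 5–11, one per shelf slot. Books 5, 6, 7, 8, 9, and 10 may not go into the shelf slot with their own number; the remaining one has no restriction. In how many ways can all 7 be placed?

2119

Let Aᵢ (for 5 ≤ i ≤ 10) be the placements that put book i in its forbidden shelf slot. Any j of these fix j positions, leaving (7−j)! ways to fill the rest, and there are C(6,j) ways to pick which j.
By inclusion–exclusion, the number of valid placements is Σ_{j=0}^{6} (−1)^j C(6,j)·(7−j)!.
Computing: 5040 − 4320 + 1800 − 480 + 90 − 12 + 1 = 2119.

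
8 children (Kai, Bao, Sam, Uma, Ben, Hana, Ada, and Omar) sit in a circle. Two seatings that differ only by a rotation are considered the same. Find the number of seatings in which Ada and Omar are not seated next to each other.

3600

All circular seatings of 8 people number (7)! = 5040.
Those with Ada next to Omar: fuse the pair into one unit and seat 7 units around a circle — 2·(6)! = 1440.
Subtracting, 5040 − 1440 = 3600.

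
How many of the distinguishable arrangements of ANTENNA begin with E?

Fix E in the first position and arrange the remaining 6 letters.
Those 6 letters have A appearing twice and N appearing 3 times, giving (6)!/(3!·2!) = 60.

60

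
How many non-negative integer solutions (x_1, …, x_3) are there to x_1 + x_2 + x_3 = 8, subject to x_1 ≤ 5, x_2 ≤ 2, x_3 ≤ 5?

Ignoring the caps, the number of non-negative solutions to x_1+…+x_3 = 8 is C(10,2) = 45.
Subtract solutions that violate a single cap (substitute x_i' = x_i − (cap_i+1)): x_1 ≥ 6 gives C(4,2) = 6; x_2 ≥ 3 gives C(7,2) = 21; x_3 ≥ 6 gives C(4,2) = 6. Together 33.
No two caps can be exceeded simultaneously, so the pair terms are all 0.
By inclusion–exclusion the count is 45 − 33 + 0 = 12.

12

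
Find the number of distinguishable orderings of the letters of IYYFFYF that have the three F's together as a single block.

20

Treat the 3 copies of F as a single block. The multiset to arrange is then {FFF, I, Y, Y, Y}, 5 items in all.
That gives (5)!/(3!) = 20 arrangements.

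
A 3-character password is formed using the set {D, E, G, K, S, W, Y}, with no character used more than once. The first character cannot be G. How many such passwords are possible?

The first character has 7−1 = 6 choices (anything except G).
The remaining 2 characters are filled from the other 6 symbols without repetition: 6 × 5 = 30.
Total: 6 × 30 = 180.

180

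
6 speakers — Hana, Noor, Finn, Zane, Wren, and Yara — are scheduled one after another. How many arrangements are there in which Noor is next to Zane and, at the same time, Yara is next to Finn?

Treat {Noor,Zane} as one block (2 orders) and {Yara,Finn} as another (2 orders).
That leaves 4 units to arrange: 2 × 2 × 4! = 4 × 24 = 96.

96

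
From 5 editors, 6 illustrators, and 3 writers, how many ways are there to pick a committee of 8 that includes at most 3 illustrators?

1589

Split by how many illustrators are chosen (0 through 3).
Sum: C(6,0)·C(8,8) + C(6,1)·C(8,7) + C(6,2)·C(8,6) + C(6,3)·C(8,5) = 1 + 48 + 420 + 1120 = 1589.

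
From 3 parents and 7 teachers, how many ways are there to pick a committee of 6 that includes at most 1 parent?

70

Split by how many parents are chosen (0 through 1).
Sum: C(3,0)·C(7,6) + C(3,1)·C(7,5) = 7 + 63 = 70.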